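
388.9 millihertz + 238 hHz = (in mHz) 2.38e+07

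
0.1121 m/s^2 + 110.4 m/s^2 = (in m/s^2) 110.5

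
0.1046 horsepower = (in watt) 78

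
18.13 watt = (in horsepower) 0.02431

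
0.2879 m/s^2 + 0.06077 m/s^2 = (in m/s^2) 0.3487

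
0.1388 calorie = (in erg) 5.807e+06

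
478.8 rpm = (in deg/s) 2873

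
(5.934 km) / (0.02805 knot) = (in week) 0.6799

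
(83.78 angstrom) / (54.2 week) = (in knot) 4.968e-16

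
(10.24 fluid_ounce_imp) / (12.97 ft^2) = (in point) 0.6845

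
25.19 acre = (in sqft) 1.097e+06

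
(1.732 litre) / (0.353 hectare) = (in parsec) 1.59e-23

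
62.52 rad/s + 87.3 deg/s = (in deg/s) 3669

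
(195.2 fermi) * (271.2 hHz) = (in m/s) 5.294e-09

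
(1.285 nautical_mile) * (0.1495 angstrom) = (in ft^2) 3.83e-07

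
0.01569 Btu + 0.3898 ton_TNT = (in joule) 1.631e+09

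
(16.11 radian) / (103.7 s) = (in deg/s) 8.901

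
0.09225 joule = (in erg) 9.225e+05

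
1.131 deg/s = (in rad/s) 0.01974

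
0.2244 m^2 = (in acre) 5.545e-05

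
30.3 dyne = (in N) 0.000303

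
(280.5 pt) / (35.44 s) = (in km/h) 0.01005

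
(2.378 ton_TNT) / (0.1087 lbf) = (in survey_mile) 1.279e+07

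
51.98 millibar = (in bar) 0.05198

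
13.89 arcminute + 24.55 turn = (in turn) 24.55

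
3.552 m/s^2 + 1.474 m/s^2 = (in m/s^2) 5.026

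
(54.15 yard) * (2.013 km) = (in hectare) 9.967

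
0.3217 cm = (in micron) 3217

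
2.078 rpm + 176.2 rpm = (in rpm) 178.3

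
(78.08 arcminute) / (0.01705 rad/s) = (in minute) 0.0222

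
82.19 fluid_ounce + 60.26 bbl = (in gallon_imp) 2108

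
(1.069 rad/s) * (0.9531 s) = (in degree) 58.38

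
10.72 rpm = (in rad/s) 1.123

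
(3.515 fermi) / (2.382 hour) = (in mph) 9.169e-19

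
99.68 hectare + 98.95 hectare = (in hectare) 198.6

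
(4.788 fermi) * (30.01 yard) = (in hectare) 1.314e-17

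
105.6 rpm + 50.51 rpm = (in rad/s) 16.35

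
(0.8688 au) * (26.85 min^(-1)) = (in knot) 1.131e+11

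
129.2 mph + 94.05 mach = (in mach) 94.22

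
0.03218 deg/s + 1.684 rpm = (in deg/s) 10.14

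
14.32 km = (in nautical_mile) 7.732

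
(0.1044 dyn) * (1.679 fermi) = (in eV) 0.01094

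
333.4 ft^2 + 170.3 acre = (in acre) 170.3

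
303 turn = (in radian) 1904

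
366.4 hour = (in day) 15.27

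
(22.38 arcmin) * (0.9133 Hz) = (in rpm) 0.05678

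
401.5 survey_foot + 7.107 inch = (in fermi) 1.226e+17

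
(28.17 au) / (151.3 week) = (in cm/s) 4.605e+06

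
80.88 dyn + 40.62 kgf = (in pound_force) 89.55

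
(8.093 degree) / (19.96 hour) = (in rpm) 1.877e-05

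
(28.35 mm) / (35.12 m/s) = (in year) 2.56e-11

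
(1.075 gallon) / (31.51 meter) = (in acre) 3.191e-08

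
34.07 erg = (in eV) 2.126e+13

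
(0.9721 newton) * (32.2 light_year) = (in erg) 2.961e+24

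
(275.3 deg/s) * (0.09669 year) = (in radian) 1.465e+07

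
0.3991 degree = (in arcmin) 23.95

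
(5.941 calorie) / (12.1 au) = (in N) 1.373e-11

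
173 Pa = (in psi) 0.02509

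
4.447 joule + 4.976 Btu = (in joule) 5254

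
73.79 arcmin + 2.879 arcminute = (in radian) 0.0223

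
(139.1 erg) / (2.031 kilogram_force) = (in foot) 2.291e-06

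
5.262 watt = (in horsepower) 0.007056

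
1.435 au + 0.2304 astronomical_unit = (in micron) 2.491e+17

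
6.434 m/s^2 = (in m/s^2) 6.434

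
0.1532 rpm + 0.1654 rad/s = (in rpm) 1.733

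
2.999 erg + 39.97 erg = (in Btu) 4.073e-09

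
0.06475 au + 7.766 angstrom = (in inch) 3.814e+11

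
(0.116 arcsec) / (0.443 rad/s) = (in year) 4.026e-14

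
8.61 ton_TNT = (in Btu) 3.414e+07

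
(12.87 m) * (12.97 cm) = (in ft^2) 17.97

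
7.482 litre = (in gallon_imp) 1.646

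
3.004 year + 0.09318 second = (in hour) 2.632e+04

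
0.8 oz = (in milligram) 2.268e+04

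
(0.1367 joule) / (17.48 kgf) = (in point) 2.261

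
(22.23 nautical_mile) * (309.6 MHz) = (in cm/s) 1.275e+15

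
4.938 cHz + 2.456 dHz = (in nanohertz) 2.95e+08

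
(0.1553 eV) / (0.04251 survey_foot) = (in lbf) 4.317e-19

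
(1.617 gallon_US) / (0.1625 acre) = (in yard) 1.018e-05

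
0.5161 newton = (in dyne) 5.161e+04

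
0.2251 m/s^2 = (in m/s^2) 0.2251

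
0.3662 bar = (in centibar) 36.62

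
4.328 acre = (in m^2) 1.751e+04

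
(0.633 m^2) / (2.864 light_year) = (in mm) 2.336e-14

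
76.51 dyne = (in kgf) 7.802e-05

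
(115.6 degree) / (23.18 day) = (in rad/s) 1.007e-06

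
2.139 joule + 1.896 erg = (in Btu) 0.002027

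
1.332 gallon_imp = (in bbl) 0.03809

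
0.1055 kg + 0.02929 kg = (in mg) 1.348e+05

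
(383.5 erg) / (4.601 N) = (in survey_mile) 5.179e-09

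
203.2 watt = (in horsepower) 0.2725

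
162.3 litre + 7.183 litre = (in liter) 169.5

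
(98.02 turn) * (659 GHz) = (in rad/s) 4.059e+14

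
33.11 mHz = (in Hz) 0.03311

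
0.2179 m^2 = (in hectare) 2.179e-05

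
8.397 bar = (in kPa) 839.7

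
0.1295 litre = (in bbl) 0.0008145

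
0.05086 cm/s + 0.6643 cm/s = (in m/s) 0.007152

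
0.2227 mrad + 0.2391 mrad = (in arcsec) 95.25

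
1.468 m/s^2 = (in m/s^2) 1.468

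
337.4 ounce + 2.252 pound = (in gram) 1.059e+04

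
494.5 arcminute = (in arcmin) 494.5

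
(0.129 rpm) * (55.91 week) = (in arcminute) 1.57e+09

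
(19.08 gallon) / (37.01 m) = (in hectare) 1.952e-07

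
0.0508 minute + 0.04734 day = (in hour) 1.137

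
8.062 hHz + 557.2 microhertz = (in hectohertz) 8.062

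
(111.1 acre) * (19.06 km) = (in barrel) 5.39e+10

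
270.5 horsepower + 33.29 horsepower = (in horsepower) 303.8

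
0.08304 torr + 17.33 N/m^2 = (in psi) 0.004119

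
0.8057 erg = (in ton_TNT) 1.926e-17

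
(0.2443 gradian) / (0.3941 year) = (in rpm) 2.949e-09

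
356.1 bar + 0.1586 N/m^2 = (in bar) 356.1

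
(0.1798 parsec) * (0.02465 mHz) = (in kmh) 4.923e+11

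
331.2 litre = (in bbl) 2.083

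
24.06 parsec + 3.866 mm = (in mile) 4.613e+14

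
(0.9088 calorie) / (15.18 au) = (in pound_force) 3.764e-13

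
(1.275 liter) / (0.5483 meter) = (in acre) 5.746e-07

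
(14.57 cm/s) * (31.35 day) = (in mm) 3.946e+08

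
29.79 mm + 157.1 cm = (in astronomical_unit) 1.07e-11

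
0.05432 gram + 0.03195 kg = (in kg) 0.032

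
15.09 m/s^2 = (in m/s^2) 15.09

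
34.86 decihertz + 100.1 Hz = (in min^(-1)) 6215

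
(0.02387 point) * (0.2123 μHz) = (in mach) 5.25e-15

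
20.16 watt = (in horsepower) 0.02704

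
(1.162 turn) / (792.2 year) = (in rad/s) 2.922e-10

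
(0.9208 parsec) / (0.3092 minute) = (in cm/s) 1.532e+17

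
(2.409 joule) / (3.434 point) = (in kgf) 202.8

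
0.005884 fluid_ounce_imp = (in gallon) 4.416e-05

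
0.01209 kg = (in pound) 0.02665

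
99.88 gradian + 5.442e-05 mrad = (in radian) 1.569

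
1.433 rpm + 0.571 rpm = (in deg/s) 12.02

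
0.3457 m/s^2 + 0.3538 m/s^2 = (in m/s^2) 0.6995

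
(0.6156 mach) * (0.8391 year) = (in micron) 5.547e+15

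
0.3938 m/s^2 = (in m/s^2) 0.3938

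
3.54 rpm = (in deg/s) 21.24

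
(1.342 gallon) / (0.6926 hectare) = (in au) 4.903e-18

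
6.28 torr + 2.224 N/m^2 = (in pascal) 839.5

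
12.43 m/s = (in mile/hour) 27.81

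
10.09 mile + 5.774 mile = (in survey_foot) 8.376e+04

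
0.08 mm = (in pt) 0.2268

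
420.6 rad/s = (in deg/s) 2.41e+04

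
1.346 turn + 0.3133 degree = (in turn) 1.347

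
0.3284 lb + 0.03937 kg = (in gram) 188.3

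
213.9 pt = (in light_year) 7.976e-18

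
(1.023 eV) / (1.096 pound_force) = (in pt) 9.53e-17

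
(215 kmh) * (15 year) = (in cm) 2.825e+12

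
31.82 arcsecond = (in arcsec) 31.82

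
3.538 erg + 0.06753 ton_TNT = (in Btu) 2.678e+05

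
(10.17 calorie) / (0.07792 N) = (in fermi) 5.461e+17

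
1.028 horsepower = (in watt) 766.6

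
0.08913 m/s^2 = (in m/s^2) 0.08913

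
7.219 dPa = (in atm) 7.125e-06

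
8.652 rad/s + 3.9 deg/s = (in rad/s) 8.72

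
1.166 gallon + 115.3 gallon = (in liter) 440.9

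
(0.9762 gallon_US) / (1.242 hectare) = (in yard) 3.254e-07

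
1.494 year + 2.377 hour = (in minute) 7.854e+05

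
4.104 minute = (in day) 0.00285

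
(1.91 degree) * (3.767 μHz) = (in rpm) 1.199e-06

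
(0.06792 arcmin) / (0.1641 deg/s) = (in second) 0.006898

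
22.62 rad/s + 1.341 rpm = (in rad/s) 22.76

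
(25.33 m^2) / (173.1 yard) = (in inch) 6.3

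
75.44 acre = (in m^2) 3.053e+05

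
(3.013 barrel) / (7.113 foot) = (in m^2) 0.2209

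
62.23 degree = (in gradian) 69.14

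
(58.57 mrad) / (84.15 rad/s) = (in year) 2.207e-11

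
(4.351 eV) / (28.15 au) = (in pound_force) 3.721e-32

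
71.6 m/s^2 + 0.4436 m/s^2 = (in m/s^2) 72.04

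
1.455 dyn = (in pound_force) 3.271e-06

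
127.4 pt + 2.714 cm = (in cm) 7.208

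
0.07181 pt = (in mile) 1.574e-08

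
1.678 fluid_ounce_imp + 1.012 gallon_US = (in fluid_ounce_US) 131.1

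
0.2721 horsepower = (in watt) 202.9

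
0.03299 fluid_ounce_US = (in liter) 0.0009756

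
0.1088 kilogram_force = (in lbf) 0.2399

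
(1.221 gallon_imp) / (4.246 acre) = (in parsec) 1.047e-23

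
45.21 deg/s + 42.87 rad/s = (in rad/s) 43.66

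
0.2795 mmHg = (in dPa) 372.6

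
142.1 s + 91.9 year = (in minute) 4.83e+07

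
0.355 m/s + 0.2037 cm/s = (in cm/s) 35.7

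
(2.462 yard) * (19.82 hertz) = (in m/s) 44.62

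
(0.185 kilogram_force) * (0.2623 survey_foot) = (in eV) 9.053e+17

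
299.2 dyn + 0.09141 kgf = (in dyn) 8.994e+04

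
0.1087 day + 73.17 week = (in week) 73.19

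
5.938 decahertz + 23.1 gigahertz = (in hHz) 2.31e+08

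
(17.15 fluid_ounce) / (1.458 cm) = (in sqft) 0.3744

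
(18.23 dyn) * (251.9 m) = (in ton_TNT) 1.098e-11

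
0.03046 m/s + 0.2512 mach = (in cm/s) 8556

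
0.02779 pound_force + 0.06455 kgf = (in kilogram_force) 0.07716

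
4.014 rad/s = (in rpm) 38.33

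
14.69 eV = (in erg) 2.354e-11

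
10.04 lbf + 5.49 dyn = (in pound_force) 10.04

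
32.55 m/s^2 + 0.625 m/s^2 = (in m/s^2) 33.17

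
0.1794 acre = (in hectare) 0.0726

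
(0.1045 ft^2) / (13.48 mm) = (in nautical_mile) 0.0003889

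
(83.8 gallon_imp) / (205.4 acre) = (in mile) 2.848e-10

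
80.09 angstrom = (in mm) 8.009e-06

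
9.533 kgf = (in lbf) 21.02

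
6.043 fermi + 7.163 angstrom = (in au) 4.788e-21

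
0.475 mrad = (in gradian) 0.03024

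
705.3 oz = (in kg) 19.99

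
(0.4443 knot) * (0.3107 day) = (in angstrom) 6.136e+13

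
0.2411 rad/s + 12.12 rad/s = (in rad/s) 12.36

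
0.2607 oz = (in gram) 7.391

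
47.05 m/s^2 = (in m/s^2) 47.05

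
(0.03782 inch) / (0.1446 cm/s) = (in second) 0.6643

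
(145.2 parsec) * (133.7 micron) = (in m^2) 5.99e+14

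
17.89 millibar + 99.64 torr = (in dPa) 1.507e+05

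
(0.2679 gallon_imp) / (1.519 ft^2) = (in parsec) 2.797e-19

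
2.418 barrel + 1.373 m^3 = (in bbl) 11.05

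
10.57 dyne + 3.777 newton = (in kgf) 0.3852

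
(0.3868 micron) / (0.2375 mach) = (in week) 7.908e-15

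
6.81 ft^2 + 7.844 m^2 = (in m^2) 8.477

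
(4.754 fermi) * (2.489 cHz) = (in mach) 3.475e-19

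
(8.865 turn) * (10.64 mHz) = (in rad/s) 0.5927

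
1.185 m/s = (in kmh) 4.266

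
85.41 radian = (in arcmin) 2.936e+05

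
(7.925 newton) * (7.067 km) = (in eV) 3.496e+23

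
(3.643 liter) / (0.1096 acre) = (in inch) 0.0003234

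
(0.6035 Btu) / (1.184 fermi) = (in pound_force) 1.209e+17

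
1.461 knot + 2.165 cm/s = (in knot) 1.503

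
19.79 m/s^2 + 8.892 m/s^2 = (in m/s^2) 28.68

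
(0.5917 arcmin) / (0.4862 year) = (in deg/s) 6.432e-10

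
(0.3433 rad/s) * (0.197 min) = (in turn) 0.6458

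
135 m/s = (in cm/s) 1.35e+04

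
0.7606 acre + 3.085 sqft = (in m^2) 3078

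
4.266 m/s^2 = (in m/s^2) 4.266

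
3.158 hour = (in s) 1.137e+04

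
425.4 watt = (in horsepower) 0.5705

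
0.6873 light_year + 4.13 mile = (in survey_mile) 4.04e+12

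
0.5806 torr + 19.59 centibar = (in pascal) 1.967e+04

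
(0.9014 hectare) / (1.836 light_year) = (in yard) 5.675e-13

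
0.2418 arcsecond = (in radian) 1.172e-06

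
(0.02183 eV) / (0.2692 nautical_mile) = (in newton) 7.015e-24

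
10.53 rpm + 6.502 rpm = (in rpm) 17.03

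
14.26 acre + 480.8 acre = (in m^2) 2.003e+06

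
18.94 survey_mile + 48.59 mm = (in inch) 1.2e+06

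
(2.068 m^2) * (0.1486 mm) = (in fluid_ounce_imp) 10.82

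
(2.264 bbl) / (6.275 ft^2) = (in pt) 1750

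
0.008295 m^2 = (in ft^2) 0.08929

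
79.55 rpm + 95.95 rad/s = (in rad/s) 104.3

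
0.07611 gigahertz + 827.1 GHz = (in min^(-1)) 4.963e+13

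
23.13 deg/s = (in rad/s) 0.4037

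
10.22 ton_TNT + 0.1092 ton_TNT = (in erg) 4.322e+17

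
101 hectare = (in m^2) 1.01e+06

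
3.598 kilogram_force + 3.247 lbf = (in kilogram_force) 5.071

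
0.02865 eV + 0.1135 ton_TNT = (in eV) 2.964e+27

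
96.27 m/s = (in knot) 187.1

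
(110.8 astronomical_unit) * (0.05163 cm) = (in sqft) 9.212e+10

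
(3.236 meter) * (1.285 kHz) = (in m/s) 4158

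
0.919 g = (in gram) 0.919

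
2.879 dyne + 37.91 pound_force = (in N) 168.6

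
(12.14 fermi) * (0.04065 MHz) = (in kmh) 1.777e-09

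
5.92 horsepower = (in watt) 4415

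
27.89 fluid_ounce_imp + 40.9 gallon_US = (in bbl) 0.9788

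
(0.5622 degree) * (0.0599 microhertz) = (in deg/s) 3.368e-08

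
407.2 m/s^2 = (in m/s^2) 407.2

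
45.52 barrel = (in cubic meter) 7.237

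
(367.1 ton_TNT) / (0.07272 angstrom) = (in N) 2.112e+23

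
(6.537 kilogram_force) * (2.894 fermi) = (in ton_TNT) 4.434e-23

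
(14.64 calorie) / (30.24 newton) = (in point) 5742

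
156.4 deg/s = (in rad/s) 2.73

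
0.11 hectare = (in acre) 0.2718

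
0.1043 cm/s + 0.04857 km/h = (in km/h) 0.05232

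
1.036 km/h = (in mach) 0.0008452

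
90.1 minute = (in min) 90.1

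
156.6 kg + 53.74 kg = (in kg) 210.3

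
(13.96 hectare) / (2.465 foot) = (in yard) 2.032e+05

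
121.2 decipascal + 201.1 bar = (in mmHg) 1.508e+05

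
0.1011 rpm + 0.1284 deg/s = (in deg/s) 0.735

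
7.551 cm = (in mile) 4.692e-05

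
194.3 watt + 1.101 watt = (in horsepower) 0.262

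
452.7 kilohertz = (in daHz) 4.527e+04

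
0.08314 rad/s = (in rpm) 0.7939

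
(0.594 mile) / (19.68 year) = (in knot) 2.994e-06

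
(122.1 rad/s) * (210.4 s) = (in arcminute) 8.832e+07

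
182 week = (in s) 1.101e+08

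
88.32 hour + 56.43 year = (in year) 56.44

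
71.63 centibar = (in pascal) 7.163e+04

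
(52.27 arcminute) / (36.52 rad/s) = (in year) 1.32e-11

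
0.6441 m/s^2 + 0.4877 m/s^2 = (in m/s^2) 1.132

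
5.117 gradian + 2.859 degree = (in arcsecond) 2.687e+04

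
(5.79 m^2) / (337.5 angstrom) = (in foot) 5.628e+08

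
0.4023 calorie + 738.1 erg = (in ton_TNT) 4.023e-10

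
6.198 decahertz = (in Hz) 61.98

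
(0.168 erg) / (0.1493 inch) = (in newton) 4.43e-06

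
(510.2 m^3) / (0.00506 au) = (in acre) 1.666e-10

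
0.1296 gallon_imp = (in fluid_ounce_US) 19.92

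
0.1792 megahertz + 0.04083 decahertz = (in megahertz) 0.1792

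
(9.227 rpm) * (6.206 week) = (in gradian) 2.309e+08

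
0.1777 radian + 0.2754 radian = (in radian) 0.4531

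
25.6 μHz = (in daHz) 2.56e-06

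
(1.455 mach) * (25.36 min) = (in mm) 7.538e+08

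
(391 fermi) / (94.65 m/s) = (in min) 6.885e-17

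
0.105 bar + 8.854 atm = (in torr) 6808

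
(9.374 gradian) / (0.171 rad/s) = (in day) 9.966e-06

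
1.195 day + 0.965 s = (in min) 1721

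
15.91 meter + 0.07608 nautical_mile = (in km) 0.1568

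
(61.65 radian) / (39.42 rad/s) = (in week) 2.586e-06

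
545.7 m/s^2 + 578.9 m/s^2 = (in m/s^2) 1125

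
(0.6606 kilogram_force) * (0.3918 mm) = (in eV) 1.584e+16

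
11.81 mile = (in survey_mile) 11.81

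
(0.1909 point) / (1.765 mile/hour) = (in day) 9.879e-10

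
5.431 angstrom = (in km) 5.431e-13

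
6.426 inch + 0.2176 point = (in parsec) 5.292e-18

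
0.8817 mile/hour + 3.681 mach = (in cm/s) 1.254e+05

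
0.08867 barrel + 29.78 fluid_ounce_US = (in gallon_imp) 3.295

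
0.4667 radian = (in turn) 0.07428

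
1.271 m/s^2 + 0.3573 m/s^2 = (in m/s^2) 1.628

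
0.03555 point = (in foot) 4.115e-05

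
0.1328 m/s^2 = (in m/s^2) 0.1328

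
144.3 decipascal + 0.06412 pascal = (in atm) 0.000143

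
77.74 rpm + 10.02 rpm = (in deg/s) 526.6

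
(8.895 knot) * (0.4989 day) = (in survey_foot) 6.471e+05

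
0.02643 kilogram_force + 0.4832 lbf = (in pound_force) 0.5415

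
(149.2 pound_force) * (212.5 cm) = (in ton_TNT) 3.371e-07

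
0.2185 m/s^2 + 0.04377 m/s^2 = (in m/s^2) 0.2623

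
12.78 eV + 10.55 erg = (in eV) 6.585e+12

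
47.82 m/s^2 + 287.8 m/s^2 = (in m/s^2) 335.6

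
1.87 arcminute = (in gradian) 0.03463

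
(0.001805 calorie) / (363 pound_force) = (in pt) 0.01326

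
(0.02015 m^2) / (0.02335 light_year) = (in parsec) 2.956e-33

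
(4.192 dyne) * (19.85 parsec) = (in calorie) 6.137e+12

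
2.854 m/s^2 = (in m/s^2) 2.854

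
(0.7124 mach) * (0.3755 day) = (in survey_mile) 4890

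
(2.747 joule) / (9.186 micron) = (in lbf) 6.723e+04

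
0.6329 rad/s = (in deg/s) 36.26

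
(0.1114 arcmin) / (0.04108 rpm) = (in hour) 2.092e-06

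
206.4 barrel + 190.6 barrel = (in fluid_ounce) 2.134e+06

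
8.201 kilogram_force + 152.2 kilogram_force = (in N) 1573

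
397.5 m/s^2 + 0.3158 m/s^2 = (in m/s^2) 397.8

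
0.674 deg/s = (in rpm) 0.1123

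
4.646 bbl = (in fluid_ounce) 2.498e+04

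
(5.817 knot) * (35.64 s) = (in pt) 3.023e+05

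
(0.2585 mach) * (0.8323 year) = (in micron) 2.31e+15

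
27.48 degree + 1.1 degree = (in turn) 0.07939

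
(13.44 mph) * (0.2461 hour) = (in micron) 5.323e+09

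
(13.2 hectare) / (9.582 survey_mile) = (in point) 2.426e+04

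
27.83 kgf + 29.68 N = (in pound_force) 68.03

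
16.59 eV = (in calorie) 6.353e-19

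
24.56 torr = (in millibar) 32.74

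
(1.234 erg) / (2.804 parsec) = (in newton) 1.426e-24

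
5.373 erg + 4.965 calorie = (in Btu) 0.01969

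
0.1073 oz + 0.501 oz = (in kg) 0.01725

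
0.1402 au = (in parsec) 6.797e-07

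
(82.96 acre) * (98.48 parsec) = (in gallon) 2.695e+26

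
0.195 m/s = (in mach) 0.0005727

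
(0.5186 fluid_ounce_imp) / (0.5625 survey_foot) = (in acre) 2.124e-08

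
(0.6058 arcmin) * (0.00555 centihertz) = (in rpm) 9.339e-08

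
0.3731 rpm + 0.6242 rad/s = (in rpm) 6.334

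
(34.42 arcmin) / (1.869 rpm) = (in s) 0.05116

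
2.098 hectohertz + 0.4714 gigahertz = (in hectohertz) 4.714e+06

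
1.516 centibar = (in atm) 0.01496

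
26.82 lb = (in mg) 1.217e+07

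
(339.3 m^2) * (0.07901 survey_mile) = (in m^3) 4.314e+04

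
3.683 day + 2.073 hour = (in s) 3.257e+05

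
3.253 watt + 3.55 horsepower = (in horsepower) 3.554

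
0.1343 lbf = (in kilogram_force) 0.06092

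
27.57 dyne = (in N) 0.0002757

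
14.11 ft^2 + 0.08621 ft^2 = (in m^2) 1.319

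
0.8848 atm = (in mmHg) 672.4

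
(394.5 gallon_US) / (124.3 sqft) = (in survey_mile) 8.035e-05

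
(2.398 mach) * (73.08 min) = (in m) 3.58e+06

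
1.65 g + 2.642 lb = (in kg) 1.2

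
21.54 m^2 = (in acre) 0.005323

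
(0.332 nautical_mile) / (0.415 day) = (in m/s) 0.01715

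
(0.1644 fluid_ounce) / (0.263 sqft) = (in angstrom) 1.99e+06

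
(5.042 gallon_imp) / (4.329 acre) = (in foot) 4.293e-06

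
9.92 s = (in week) 1.64e-05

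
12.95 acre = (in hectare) 5.241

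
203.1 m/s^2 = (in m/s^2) 203.1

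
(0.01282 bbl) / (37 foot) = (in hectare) 1.807e-08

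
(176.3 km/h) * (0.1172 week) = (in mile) 2157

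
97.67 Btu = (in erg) 1.03e+12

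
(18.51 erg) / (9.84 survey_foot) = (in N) 6.172e-07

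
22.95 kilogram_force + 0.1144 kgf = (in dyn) 2.262e+07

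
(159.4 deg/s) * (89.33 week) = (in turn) 2.392e+07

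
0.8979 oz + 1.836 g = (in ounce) 0.9627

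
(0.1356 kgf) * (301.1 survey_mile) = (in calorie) 1.54e+05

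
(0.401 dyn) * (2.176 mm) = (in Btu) 8.27e-12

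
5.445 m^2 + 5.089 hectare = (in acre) 12.58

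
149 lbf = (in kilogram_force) 67.59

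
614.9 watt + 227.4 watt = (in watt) 842.3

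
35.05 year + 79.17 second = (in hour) 3.07e+05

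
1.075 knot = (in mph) 1.237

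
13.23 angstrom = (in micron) 0.001323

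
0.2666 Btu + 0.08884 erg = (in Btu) 0.2666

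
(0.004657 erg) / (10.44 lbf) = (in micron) 1.003e-05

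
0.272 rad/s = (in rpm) 2.597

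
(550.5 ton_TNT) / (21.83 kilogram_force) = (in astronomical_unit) 0.07192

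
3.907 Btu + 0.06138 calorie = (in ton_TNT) 9.853e-07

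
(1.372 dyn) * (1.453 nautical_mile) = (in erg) 3.692e+05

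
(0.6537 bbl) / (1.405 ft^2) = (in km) 0.0007962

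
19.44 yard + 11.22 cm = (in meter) 17.89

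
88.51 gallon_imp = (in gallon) 106.3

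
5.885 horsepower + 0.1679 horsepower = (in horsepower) 6.053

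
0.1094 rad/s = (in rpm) 1.045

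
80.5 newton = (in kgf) 8.209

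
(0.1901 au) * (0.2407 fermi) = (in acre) 1.691e-09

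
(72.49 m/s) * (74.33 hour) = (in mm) 1.94e+10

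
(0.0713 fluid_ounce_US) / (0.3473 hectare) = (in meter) 6.071e-10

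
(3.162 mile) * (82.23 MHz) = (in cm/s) 4.184e+13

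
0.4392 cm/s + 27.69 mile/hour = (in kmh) 44.58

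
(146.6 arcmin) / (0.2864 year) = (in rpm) 4.509e-08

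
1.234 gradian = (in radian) 0.01938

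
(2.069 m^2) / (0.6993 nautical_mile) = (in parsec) 5.177e-20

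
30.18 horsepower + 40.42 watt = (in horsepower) 30.23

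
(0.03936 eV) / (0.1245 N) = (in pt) 1.436e-16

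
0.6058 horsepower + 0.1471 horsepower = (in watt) 561.4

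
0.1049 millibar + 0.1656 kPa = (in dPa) 1761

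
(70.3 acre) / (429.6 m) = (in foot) 2173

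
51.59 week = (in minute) 5.2e+05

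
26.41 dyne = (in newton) 0.0002641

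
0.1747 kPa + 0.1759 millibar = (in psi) 0.02789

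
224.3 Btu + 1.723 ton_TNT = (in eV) 4.5e+28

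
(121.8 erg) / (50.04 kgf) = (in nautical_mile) 1.34e-11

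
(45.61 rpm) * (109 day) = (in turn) 7.159e+06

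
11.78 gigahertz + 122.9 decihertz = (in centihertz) 1.178e+12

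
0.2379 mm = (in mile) 1.478e-07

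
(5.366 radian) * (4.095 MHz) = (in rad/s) 2.197e+07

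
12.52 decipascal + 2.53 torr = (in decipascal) 3386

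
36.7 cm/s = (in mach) 0.001078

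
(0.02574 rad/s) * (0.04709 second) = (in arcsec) 250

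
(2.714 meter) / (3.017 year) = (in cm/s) 2.853e-06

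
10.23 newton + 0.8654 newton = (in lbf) 2.494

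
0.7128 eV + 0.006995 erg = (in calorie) 1.672e-10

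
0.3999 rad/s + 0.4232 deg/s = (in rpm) 3.889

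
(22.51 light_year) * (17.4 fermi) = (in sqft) 3.989e+04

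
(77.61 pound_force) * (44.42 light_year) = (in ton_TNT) 3.467e+10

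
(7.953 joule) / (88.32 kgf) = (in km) 9.182e-06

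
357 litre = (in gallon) 94.31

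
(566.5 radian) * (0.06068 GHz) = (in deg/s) 1.97e+12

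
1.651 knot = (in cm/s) 84.93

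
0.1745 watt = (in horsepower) 0.000234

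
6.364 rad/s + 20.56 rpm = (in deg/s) 488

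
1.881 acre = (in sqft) 8.194e+04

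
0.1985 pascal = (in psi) 2.879e-05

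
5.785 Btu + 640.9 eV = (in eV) 3.81e+22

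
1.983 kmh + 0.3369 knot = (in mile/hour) 1.62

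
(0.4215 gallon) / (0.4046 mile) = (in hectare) 2.45e-10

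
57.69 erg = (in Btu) 5.468e-09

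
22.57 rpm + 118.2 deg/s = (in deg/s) 253.6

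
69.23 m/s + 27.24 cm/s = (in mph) 155.5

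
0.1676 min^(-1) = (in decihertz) 0.02793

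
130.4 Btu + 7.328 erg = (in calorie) 3.288e+04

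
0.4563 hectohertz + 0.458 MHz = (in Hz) 4.58e+05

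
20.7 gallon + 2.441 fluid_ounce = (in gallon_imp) 17.25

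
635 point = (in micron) 2.24e+05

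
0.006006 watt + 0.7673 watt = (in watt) 0.7733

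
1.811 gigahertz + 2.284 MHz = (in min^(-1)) 1.088e+11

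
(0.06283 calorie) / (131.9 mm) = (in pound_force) 0.4481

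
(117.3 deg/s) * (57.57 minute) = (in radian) 7072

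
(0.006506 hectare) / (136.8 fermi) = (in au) 3179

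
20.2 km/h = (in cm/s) 561.1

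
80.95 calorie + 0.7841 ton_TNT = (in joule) 3.281e+09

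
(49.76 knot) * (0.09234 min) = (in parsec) 4.596e-15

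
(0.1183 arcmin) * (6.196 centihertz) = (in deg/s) 0.0001222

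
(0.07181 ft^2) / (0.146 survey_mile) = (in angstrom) 2.839e+05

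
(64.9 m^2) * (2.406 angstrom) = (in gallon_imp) 3.435e-06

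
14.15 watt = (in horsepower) 0.01898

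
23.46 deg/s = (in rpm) 3.91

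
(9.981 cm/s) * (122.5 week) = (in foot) 2.426e+07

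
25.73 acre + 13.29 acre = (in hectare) 15.79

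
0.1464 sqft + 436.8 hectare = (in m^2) 4.368e+06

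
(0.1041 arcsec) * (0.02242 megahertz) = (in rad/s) 0.01132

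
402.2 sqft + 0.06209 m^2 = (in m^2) 37.43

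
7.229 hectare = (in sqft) 7.781e+05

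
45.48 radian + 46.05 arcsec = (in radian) 45.48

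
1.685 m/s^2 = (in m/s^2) 1.685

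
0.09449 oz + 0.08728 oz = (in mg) 5153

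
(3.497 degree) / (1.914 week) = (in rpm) 5.035e-07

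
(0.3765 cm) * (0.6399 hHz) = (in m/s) 0.2409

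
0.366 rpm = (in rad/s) 0.03833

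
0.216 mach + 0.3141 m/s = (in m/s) 73.86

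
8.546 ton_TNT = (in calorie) 8.546e+09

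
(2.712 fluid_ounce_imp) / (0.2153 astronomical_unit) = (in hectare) 2.392e-19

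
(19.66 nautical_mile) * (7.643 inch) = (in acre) 1.747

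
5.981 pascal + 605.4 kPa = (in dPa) 6.054e+06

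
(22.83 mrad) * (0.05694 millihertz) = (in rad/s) 1.3e-06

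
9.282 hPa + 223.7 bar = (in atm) 220.8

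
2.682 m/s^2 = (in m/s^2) 2.682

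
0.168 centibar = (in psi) 0.02437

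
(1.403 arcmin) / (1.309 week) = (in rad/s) 5.155e-10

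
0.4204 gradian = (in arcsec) 1362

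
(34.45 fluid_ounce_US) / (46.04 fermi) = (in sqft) 2.382e+11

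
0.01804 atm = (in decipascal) 1.828e+04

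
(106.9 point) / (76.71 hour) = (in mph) 3.055e-07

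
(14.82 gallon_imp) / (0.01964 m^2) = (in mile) 0.002132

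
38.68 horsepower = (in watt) 2.884e+04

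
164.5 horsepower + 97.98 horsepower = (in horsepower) 262.5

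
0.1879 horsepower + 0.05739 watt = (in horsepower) 0.188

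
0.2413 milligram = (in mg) 0.2413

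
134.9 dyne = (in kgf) 0.0001376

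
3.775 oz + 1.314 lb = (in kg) 0.703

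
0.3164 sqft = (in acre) 7.264e-06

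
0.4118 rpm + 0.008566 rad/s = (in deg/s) 2.962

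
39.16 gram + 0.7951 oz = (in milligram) 6.17e+04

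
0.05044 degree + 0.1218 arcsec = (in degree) 0.05047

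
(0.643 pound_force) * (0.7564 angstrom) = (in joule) 2.163e-10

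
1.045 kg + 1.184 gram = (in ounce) 36.9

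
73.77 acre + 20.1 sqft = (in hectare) 29.85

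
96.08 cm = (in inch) 37.83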